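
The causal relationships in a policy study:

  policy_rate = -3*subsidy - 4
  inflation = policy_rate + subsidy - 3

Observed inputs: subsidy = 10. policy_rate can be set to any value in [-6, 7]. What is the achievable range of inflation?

Intervening on policy_rate fixes its value directly, overriding its dependence on subsidy.
Substituting into the inflation equation gives inflation = policy_rate + 7.
Linear in policy_rate, so extremes are at the endpoints: policy_rate = -6 gives inflation = 1; policy_rate = 7 gives inflation = 14.

1 to 14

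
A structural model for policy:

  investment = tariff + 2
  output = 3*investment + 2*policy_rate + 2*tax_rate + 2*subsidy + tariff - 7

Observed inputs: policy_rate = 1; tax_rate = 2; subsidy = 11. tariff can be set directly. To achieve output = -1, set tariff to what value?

tariff = -7

Substituting into the output equation gives output = 4*tariff + 27.
Solve 4*tariff + 27 = -1: tariff = (-1 - 27) / 4 = -7.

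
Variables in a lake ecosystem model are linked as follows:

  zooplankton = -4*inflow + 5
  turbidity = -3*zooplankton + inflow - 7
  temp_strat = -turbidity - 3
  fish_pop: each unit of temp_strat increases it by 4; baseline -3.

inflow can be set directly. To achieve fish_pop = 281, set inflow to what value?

inflow = -4

Substituting into the turbidity equation gives turbidity = 13*inflow - 22.
temp_strat becomes -13*inflow + 19.
fish_pop becomes -52*inflow + 73.
Solve -52*inflow + 73 = 281: inflow = (281 - 73) / -52 = -4.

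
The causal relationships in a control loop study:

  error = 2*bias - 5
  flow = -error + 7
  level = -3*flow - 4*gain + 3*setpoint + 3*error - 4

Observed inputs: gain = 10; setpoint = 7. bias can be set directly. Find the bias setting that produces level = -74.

bias = 0

Substituting into the flow equation gives flow = -2*bias + 12.
So level = 12*bias - 74.
Solve 12*bias - 74 = -74: bias = (-74 + 74) / 12 = 0.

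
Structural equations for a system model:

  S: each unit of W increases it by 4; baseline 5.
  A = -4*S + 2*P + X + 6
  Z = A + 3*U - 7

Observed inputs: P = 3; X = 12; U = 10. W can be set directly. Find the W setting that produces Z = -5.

Substituting into the A equation gives A = -16*W + 4.
Substituting into the Z equation gives Z = -16*W + 27.
Solve -16*W + 27 = -5: W = (-5 - 27) / -16 = 2.

W = 2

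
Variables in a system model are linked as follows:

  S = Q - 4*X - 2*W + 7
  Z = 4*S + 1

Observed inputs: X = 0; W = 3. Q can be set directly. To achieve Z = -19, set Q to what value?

Substituting into the S equation gives S = Q + 1.
This gives Z = 4*Q + 5.
Solve 4*Q + 5 = -19: Q = (-19 - 5) / 4 = -6.

Q = -6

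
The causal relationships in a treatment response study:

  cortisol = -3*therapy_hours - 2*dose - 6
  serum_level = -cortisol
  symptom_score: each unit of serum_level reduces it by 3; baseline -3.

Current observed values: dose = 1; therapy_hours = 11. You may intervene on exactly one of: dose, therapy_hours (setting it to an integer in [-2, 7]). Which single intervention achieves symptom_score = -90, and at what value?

Intervening on dose: symptom_score = -6*dose - 120. Reaching -90 requires dose = -5, outside [-2, 7].
Intervening on therapy_hours: with other inputs at their observed values, symptom_score = -9*therapy_hours - 27. Solving for -90 gives therapy_hours = 7, within [-2, 7].

set therapy_hours = 7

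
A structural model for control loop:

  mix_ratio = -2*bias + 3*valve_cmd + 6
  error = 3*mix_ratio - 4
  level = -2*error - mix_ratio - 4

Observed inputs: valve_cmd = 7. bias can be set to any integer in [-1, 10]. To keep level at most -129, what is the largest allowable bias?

Substituting into the mix_ratio equation gives mix_ratio = -2*bias + 27.
Substituting into the error equation gives error = -6*bias + 77.
level becomes 14*bias - 185.
Require 14*bias - 185 ≤ -129, so bias ≤ 4.
The largest integer in [-1, 10] satisfying this is 4.

bias = 4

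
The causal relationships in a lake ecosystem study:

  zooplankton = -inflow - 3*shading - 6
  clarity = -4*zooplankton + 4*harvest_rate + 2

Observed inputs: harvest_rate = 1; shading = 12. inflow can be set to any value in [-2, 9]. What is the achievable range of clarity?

Substituting into the zooplankton equation gives zooplankton = -inflow - 42.
Substituting into the clarity equation gives clarity = 4*inflow + 174.
Linear in inflow, so extremes are at the endpoints: inflow = -2 gives clarity = 166; inflow = 9 gives clarity = 210.

166 to 210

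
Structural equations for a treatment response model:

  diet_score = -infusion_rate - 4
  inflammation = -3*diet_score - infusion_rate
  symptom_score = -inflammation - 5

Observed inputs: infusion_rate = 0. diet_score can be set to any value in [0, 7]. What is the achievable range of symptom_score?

Intervening on diet_score fixes its value directly, overriding its dependence on infusion_rate.
Substituting into the inflammation equation gives inflammation = -3*diet_score.
symptom_score becomes 3*diet_score - 5.
Linear in diet_score, so extremes are at the endpoints: diet_score = 0 gives symptom_score = -5; diet_score = 7 gives symptom_score = 16.

-5 to 16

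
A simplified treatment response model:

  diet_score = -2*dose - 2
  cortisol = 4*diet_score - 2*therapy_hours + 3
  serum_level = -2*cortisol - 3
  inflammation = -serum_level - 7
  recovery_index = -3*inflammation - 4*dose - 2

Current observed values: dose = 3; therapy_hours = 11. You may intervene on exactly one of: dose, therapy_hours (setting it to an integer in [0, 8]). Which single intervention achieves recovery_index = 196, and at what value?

Intervening on dose: recovery_index = 44*dose + 172. Reaching 196 requires dose = 6/11, not an integer.
Intervening on therapy_hours: with other inputs at their observed values, recovery_index = 12*therapy_hours + 172. Solving for 196 gives therapy_hours = 2, within [0, 8].

set therapy_hours = 2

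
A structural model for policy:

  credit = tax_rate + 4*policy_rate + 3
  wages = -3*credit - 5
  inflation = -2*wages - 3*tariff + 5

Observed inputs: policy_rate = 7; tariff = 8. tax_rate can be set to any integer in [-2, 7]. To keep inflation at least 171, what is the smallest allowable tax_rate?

tax_rate = -1

Substituting into the credit equation gives credit = tax_rate + 31.
So wages = -3*tax_rate - 98.
So inflation = 6*tax_rate + 177.
Require 6*tax_rate + 177 ≥ 171, so tax_rate ≥ -1.
The smallest integer in [-2, 7] satisfying this is -1.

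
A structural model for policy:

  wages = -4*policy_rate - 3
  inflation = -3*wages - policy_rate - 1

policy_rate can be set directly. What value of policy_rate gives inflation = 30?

Substituting into the inflation equation gives inflation = 11*policy_rate + 8.
Solve 11*policy_rate + 8 = 30: policy_rate = (30 - 8) / 11 = 2.

policy_rate = 2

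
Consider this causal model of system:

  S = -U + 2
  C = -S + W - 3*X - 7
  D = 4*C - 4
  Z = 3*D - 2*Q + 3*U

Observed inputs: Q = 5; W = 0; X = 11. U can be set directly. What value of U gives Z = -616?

Substituting into the C equation gives C = U - 42.
Substituting into the D equation gives D = 4*U - 172.
Z becomes 15*U - 526.
Solve 15*U - 526 = -616: U = (-616 + 526) / 15 = -6.

U = -6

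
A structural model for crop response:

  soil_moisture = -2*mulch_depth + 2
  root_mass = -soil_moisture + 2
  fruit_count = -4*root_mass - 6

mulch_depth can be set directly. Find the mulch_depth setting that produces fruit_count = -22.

Substituting into the root_mass equation gives root_mass = 2*mulch_depth.
Substituting into the fruit_count equation gives fruit_count = -8*mulch_depth - 6.
Solve -8*mulch_depth - 6 = -22: mulch_depth = (-22 + 6) / -8 = 2.

mulch_depth = 2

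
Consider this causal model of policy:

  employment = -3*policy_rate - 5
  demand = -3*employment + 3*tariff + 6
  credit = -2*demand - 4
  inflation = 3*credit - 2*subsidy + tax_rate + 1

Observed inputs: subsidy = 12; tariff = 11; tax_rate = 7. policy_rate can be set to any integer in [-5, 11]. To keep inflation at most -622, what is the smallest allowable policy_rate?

policy_rate = 5

Substituting into the demand equation gives demand = 9*policy_rate + 54.
credit becomes -18*policy_rate - 112.
inflation becomes -54*policy_rate - 352.
Require -54*policy_rate - 352 ≤ -622, so policy_rate ≥ 5.
The smallest integer in [-5, 11] satisfying this is 5.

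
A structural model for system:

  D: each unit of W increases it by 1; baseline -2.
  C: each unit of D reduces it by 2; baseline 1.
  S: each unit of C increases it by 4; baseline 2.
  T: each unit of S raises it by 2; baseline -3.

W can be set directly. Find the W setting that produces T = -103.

Substituting into the C equation gives C = -2*W + 5.
Substituting into the S equation gives S = -8*W + 22.
Substituting into the T equation gives T = -16*W + 41.
Solve -16*W + 41 = -103: W = (-103 - 41) / -16 = 9.

W = 9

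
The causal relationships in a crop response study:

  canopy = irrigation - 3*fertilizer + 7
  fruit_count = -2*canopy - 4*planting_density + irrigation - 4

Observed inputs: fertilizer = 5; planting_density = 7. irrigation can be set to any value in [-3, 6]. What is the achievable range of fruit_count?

-22 to -13

Substituting into the canopy equation gives canopy = irrigation - 8.
Substituting into the fruit_count equation gives fruit_count = -irrigation - 16.
Linear in irrigation, so extremes are at the endpoints: irrigation = -3 gives fruit_count = -13; irrigation = 6 gives fruit_count = -22.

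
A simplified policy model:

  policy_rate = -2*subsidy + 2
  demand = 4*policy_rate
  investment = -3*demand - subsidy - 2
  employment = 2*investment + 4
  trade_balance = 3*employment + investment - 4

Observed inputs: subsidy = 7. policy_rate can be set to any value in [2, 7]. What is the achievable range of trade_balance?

-643 to -223

Intervening on policy_rate fixes its value directly, overriding its dependence on subsidy.
Substituting into the investment equation gives investment = -12*policy_rate - 9.
Substituting into the employment equation gives employment = -24*policy_rate - 14.
Substituting into the trade_balance equation gives trade_balance = -84*policy_rate - 55.
Linear in policy_rate, so extremes are at the endpoints: policy_rate = 2 gives trade_balance = -223; policy_rate = 7 gives trade_balance = -643.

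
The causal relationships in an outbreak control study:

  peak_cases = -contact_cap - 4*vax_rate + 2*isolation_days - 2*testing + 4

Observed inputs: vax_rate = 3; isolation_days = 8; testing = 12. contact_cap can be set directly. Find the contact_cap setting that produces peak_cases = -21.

Substituting into the peak_cases equation gives peak_cases = -contact_cap - 16.
Solve -contact_cap - 16 = -21: contact_cap = (-21 + 16) / -1 = 5.

contact_cap = 5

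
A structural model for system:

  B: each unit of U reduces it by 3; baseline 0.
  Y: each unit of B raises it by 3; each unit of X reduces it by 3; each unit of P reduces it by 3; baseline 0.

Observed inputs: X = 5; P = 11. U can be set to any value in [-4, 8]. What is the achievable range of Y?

Substituting into the Y equation gives Y = -9*U - 48.
Linear in U, so extremes are at the endpoints: U = -4 gives Y = -12; U = 8 gives Y = -120.

-120 to -12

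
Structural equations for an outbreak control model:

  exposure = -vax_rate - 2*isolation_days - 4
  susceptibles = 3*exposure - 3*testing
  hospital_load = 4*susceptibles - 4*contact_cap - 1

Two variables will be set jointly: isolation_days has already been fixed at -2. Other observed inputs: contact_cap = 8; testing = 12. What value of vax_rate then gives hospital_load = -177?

With isolation_days held at -2:
Substituting into the exposure equation gives exposure = -vax_rate.
Substituting into the susceptibles equation gives susceptibles = -3*vax_rate - 36.
This gives hospital_load = -12*vax_rate - 177.
Solve -12*vax_rate - 177 = -177: vax_rate = (-177 + 177) / -12 = 0.

vax_rate = 0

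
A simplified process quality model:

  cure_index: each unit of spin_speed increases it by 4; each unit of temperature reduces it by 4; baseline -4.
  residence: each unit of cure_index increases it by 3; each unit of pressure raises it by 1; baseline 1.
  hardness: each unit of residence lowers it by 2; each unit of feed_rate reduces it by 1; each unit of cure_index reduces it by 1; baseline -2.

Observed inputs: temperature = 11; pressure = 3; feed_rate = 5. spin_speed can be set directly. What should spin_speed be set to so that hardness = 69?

spin_speed = 9

Substituting into the cure_index equation gives cure_index = 4*spin_speed - 48.
residence becomes 12*spin_speed - 140.
So hardness = -28*spin_speed + 321.
Solve -28*spin_speed + 321 = 69: spin_speed = (69 - 321) / -28 = 9.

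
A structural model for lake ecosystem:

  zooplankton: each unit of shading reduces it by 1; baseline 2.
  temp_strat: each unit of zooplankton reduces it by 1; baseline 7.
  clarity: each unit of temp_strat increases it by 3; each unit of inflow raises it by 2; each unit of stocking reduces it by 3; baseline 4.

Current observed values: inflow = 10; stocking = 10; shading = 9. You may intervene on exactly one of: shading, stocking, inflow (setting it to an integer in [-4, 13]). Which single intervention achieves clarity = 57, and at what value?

Intervening on shading: clarity = 3*shading + 9. Reaching 57 requires shading = 16, outside [-4, 13].
Intervening on stocking: with other inputs at their observed values, clarity = -3*stocking + 66. Solving for 57 gives stocking = 3, within [-4, 13].
Intervening on inflow: clarity = 2*inflow + 16. Reaching 57 requires inflow = 41/2, not an integer.

set stocking = 3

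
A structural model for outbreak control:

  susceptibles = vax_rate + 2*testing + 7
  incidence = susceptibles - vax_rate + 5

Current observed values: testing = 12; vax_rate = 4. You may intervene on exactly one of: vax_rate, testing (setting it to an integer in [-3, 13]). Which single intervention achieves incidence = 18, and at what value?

Intervening on vax_rate: the paths from vax_rate to incidence cancel (net effect zero), leaving incidence = 36; 18 is unreachable this way.
Intervening on testing: with other inputs at their observed values, incidence = 2*testing + 12. Solving for 18 gives testing = 3, within [-3, 13].

set testing = 3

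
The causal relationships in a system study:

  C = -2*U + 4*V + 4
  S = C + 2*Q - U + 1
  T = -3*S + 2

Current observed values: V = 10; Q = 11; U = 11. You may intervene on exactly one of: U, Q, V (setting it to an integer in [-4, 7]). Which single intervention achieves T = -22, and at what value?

set Q = -2

Intervening on U: T = 9*U - 199. Reaching -22 requires U = 59/3, not an integer.
Intervening on Q: with other inputs at their observed values, T = -6*Q - 34. Solving for -22 gives Q = -2, within [-4, 7].
Intervening on V: T = -12*V + 20. Reaching -22 requires V = 7/2, not an integer.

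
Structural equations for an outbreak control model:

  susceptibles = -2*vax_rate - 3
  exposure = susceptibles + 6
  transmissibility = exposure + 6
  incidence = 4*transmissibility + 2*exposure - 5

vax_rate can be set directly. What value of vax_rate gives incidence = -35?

Substituting into the exposure equation gives exposure = -2*vax_rate + 3.
Substituting into the transmissibility equation gives transmissibility = -2*vax_rate + 9.
This gives incidence = -12*vax_rate + 37.
Solve -12*vax_rate + 37 = -35: vax_rate = (-35 - 37) / -12 = 6.

vax_rate = 6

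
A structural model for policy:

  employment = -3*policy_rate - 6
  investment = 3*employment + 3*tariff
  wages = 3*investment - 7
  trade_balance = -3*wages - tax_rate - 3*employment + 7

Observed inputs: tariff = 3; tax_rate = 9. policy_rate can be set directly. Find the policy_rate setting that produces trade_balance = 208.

Substituting into the investment equation gives investment = -9*policy_rate - 9.
Substituting into the wages equation gives wages = -27*policy_rate - 34.
trade_balance becomes 90*policy_rate + 118.
Solve 90*policy_rate + 118 = 208: policy_rate = (208 - 118) / 90 = 1.

policy_rate = 1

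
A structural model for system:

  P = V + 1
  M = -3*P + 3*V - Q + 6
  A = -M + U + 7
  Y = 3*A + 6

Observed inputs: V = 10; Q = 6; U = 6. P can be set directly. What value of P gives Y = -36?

Intervening on P fixes its value directly, overriding its dependence on V.
Substituting into the M equation gives M = -3*P + 30.
A becomes 3*P - 17.
Substituting into the Y equation gives Y = 9*P - 45.
Solve 9*P - 45 = -36: P = (-36 + 45) / 9 = 1.

P = 1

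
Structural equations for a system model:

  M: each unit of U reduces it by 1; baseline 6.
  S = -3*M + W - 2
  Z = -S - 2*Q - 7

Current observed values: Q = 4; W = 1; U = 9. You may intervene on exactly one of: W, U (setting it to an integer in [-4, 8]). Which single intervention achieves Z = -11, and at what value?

Intervening on W: Z = -W - 22. Reaching -11 requires W = -11, outside [-4, 8].
Intervening on U: with other inputs at their observed values, Z = -3*U + 4. Solving for -11 gives U = 5, within [-4, 8].

set U = 5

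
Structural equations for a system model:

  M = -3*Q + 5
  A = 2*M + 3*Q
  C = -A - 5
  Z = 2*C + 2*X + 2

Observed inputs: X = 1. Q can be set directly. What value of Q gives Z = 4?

Q = 5

Substituting into the A equation gives A = -3*Q + 10.
Substituting into the C equation gives C = 3*Q - 15.
This gives Z = 6*Q - 26.
Solve 6*Q - 26 = 4: Q = (4 + 26) / 6 = 5.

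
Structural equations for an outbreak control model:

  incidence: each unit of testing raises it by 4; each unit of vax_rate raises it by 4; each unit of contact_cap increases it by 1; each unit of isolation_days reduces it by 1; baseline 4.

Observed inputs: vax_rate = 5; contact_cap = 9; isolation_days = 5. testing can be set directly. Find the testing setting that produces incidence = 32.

testing = 1

Substituting into the incidence equation gives incidence = 4*testing + 28.
Solve 4*testing + 28 = 32: testing = (32 - 28) / 4 = 1.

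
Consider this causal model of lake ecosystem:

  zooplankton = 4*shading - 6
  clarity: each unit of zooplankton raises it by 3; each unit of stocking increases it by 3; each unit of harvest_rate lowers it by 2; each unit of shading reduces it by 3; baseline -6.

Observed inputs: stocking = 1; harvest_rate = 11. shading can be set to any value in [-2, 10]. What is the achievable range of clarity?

-61 to 47

Substituting into the clarity equation gives clarity = 9*shading - 43.
Linear in shading, so extremes are at the endpoints: shading = -2 gives clarity = -61; shading = 10 gives clarity = 47.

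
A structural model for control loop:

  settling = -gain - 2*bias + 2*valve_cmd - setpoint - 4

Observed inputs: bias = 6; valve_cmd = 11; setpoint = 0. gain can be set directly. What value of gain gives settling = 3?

Substituting into the settling equation gives settling = -gain + 6.
Solve -gain + 6 = 3: gain = (3 - 6) / -1 = 3.

gain = 3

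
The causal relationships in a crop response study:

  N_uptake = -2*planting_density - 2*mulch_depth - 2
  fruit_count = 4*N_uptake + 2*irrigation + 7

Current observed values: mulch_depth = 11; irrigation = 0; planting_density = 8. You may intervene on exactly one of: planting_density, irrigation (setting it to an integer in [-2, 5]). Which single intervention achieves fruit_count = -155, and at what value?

Intervening on planting_density: fruit_count = -8*planting_density - 89. Reaching -155 requires planting_density = 33/4, not an integer.
Intervening on irrigation: with other inputs at their observed values, fruit_count = 2*irrigation - 153. Solving for -155 gives irrigation = -1, within [-2, 5].

set irrigation = -1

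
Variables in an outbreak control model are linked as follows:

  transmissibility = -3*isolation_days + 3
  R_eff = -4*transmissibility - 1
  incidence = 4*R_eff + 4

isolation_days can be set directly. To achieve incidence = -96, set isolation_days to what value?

Substituting into the R_eff equation gives R_eff = 12*isolation_days - 13.
incidence becomes 48*isolation_days - 48.
Solve 48*isolation_days - 48 = -96: isolation_days = (-96 + 48) / 48 = -1.

isolation_days = -1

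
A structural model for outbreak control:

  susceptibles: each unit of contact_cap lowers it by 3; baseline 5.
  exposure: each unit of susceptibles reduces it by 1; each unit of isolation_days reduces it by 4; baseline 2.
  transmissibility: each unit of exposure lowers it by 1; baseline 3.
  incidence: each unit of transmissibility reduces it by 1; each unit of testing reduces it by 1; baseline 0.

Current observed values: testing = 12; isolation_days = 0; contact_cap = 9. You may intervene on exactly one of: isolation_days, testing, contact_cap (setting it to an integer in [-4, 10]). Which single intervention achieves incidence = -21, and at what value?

set contact_cap = -1

Intervening on isolation_days: incidence = -4*isolation_days + 9. Reaching -21 requires isolation_days = 15/2, not an integer.
Intervening on testing: incidence = -testing + 21. Reaching -21 requires testing = 42, outside [-4, 10].
Intervening on contact_cap: with other inputs at their observed values, incidence = 3*contact_cap - 18. Solving for -21 gives contact_cap = -1, within [-4, 10].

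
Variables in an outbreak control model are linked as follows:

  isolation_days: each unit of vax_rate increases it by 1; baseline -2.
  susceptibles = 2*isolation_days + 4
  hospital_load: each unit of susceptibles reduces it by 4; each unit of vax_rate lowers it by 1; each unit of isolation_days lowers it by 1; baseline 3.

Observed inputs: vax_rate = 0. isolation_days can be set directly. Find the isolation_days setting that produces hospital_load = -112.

Intervening on isolation_days fixes its value directly, overriding its dependence on vax_rate.
Substituting into the hospital_load equation gives hospital_load = -9*isolation_days - 13.
Solve -9*isolation_days - 13 = -112: isolation_days = (-112 + 13) / -9 = 11.

isolation_days = 11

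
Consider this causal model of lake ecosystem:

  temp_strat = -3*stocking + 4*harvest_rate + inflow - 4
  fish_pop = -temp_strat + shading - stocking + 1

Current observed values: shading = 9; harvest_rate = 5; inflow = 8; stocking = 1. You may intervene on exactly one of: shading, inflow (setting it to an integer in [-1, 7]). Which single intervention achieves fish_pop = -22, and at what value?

Intervening on shading: with other inputs at their observed values, fish_pop = shading - 21. Solving for -22 gives shading = -1, within [-1, 7].
Intervening on inflow: fish_pop = -inflow - 4. Reaching -22 requires inflow = 18, outside [-1, 7].

set shading = -1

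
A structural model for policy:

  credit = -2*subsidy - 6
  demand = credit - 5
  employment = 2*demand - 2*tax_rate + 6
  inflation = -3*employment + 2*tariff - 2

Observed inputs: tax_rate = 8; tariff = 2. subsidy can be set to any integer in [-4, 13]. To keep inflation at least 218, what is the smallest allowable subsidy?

subsidy = 10

Substituting into the demand equation gives demand = -2*subsidy - 11.
Substituting into the employment equation gives employment = -4*subsidy - 32.
Substituting into the inflation equation gives inflation = 12*subsidy + 98.
Require 12*subsidy + 98 ≥ 218, so subsidy ≥ 10.
The smallest integer in [-4, 13] satisfying this is 10.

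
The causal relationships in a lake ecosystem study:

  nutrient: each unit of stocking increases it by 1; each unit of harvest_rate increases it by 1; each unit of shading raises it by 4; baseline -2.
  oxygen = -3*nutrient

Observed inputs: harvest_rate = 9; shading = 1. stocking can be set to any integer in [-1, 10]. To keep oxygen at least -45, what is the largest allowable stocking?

Substituting into the nutrient equation gives nutrient = stocking + 11.
Substituting into the oxygen equation gives oxygen = -3*stocking - 33.
Require -3*stocking - 33 ≥ -45, so stocking ≤ 4.
The largest integer in [-1, 10] satisfying this is 4.

stocking = 4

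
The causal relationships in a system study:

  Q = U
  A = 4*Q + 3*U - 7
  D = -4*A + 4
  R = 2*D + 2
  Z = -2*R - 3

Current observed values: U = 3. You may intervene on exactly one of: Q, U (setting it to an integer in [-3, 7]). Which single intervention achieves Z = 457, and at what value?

Intervening on Q: with other inputs at their observed values, Z = 64*Q + 9. Solving for 457 gives Q = 7, within [-3, 7].
Intervening on U: Z = 112*U - 135. Reaching 457 requires U = 37/7, not an integer.

set Q = 7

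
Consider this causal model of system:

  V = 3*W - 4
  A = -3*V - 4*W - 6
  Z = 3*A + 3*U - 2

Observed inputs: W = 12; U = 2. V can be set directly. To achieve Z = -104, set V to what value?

V = -6

Intervening on V fixes its value directly, overriding its dependence on W.
Substituting into the A equation gives A = -3*V - 54.
So Z = -9*V - 158.
Solve -9*V - 158 = -104: V = (-104 + 158) / -9 = -6.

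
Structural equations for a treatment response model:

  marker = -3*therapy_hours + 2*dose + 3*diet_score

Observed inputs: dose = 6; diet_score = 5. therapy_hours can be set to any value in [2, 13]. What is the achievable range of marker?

Substituting into the marker equation gives marker = -3*therapy_hours + 27.
Linear in therapy_hours, so extremes are at the endpoints: therapy_hours = 2 gives marker = 21; therapy_hours = 13 gives marker = -12.

-12 to 21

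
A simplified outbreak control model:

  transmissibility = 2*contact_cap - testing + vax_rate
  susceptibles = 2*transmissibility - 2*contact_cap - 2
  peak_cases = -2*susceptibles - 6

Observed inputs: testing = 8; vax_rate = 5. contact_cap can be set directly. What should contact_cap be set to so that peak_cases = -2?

contact_cap = 3

Substituting into the transmissibility equation gives transmissibility = 2*contact_cap - 3.
So susceptibles = 2*contact_cap - 8.
peak_cases becomes -4*contact_cap + 10.
Solve -4*contact_cap + 10 = -2: contact_cap = (-2 - 10) / -4 = 3.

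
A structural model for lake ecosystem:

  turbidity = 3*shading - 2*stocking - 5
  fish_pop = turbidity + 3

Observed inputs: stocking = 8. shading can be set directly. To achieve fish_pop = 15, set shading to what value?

shading = 11

Substituting into the turbidity equation gives turbidity = 3*shading - 21.
This gives fish_pop = 3*shading - 18.
Solve 3*shading - 18 = 15: shading = (15 + 18) / 3 = 11.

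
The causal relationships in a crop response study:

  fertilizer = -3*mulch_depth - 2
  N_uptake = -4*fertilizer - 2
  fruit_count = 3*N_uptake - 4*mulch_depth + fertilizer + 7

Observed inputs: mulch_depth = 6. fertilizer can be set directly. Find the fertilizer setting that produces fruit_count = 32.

Intervening on fertilizer fixes its value directly, overriding its dependence on mulch_depth.
Substituting into the fruit_count equation gives fruit_count = -11*fertilizer - 23.
Solve -11*fertilizer - 23 = 32: fertilizer = (32 + 23) / -11 = -5.

fertilizer = -5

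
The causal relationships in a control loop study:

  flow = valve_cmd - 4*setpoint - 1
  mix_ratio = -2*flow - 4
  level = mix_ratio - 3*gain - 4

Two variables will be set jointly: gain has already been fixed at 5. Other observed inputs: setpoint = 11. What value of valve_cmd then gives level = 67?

valve_cmd = 0

With gain held at 5:
Substituting into the flow equation gives flow = valve_cmd - 45.
Substituting into the mix_ratio equation gives mix_ratio = -2*valve_cmd + 86.
Substituting into the level equation gives level = -2*valve_cmd + 67.
Solve -2*valve_cmd + 67 = 67: valve_cmd = (67 - 67) / -2 = 0.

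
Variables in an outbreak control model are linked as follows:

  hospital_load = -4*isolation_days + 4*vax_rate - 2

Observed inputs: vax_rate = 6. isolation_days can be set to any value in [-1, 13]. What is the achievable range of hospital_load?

-30 to 26

Substituting into the hospital_load equation gives hospital_load = -4*isolation_days + 22.
Linear in isolation_days, so extremes are at the endpoints: isolation_days = -1 gives hospital_load = 26; isolation_days = 13 gives hospital_load = -30.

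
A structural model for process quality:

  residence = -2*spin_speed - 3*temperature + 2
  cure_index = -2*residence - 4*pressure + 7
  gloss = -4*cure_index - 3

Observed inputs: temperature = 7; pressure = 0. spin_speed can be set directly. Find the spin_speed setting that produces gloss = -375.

Substituting into the residence equation gives residence = -2*spin_speed - 19.
So cure_index = 4*spin_speed + 45.
Substituting into the gloss equation gives gloss = -16*spin_speed - 183.
Solve -16*spin_speed - 183 = -375: spin_speed = (-375 + 183) / -16 = 12.

spin_speed = 12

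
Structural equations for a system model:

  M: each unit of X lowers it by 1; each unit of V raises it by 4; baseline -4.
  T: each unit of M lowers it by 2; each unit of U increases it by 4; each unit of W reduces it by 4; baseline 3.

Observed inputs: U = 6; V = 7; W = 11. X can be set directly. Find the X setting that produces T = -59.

Substituting into the M equation gives M = -X + 24.
This gives T = 2*X - 65.
Solve 2*X - 65 = -59: X = (-59 + 65) / 2 = 3.

X = 3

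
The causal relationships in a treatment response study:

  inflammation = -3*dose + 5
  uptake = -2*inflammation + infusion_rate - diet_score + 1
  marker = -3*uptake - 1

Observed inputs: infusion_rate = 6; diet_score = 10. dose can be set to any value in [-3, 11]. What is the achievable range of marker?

-160 to 92

Substituting into the uptake equation gives uptake = 6*dose - 13.
So marker = -18*dose + 38.
Linear in dose, so extremes are at the endpoints: dose = -3 gives marker = 92; dose = 11 gives marker = -160.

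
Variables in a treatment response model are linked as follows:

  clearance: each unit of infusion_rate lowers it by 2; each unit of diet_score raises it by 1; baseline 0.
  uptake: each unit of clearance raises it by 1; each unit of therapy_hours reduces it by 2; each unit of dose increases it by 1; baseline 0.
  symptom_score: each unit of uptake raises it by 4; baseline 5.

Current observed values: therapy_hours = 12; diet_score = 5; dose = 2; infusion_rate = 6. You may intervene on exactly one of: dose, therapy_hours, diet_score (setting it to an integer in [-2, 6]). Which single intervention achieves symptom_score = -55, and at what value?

Intervening on dose: symptom_score = 4*dose - 119. Reaching -55 requires dose = 16, outside [-2, 6].
Intervening on therapy_hours: with other inputs at their observed values, symptom_score = -8*therapy_hours - 15. Solving for -55 gives therapy_hours = 5, within [-2, 6].
Intervening on diet_score: symptom_score = 4*diet_score - 131. Reaching -55 requires diet_score = 19, outside [-2, 6].

set therapy_hours = 5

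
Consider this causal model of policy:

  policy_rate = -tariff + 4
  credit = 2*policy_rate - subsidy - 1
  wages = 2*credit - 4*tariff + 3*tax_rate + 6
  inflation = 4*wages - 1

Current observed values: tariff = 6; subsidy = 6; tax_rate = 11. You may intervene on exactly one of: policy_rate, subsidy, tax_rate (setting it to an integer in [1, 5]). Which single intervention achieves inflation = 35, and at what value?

set policy_rate = 2

Intervening on policy_rate: with other inputs at their observed values, inflation = 16*policy_rate + 3. Solving for 35 gives policy_rate = 2, within [1, 5].
Intervening on subsidy: inflation = -8*subsidy + 19. Reaching 35 requires subsidy = -2, outside [1, 5].
Intervening on tax_rate: inflation = 12*tax_rate - 161. Reaching 35 requires tax_rate = 49/3, not an integer.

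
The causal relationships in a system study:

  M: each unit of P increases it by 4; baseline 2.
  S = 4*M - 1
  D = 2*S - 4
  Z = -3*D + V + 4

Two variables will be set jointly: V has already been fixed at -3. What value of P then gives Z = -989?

P = 10

With V held at -3:
Substituting into the S equation gives S = 16*P + 7.
Substituting into the D equation gives D = 32*P + 10.
Substituting into the Z equation gives Z = -96*P - 29.
Solve -96*P - 29 = -989: P = (-989 + 29) / -96 = 10.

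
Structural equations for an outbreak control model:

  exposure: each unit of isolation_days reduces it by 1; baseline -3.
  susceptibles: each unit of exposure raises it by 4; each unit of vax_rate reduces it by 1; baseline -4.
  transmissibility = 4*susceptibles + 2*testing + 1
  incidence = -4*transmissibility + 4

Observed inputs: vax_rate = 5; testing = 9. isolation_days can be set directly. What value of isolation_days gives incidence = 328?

isolation_days = 1

Substituting into the susceptibles equation gives susceptibles = -4*isolation_days - 21.
Substituting into the transmissibility equation gives transmissibility = -16*isolation_days - 65.
So incidence = 64*isolation_days + 264.
Solve 64*isolation_days + 264 = 328: isolation_days = (328 - 264) / 64 = 1.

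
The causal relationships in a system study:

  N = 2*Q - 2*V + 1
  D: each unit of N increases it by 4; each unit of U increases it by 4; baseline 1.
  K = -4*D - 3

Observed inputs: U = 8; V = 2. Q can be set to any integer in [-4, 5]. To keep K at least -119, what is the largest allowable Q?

Substituting into the N equation gives N = 2*Q - 3.
Substituting into the D equation gives D = 8*Q + 21.
K becomes -32*Q - 87.
Require -32*Q - 87 ≥ -119, so Q ≤ 1.
The largest integer in [-4, 5] satisfying this is 1.

Q = 1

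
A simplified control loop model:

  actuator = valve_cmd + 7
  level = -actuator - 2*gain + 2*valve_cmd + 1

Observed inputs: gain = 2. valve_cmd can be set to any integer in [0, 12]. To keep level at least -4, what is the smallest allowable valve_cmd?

Substituting into the level equation gives level = valve_cmd - 10.
Require valve_cmd - 10 ≥ -4, so valve_cmd ≥ 6.
The smallest integer in [0, 12] satisfying this is 6.

valve_cmd = 6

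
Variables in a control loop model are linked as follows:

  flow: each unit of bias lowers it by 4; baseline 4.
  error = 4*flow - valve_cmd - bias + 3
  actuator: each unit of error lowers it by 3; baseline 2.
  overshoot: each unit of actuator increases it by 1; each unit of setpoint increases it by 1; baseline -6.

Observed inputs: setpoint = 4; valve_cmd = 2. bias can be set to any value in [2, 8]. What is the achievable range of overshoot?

Substituting into the error equation gives error = -17*bias + 17.
So actuator = 51*bias - 49.
Substituting into the overshoot equation gives overshoot = 51*bias - 51.
Linear in bias, so extremes are at the endpoints: bias = 2 gives overshoot = 51; bias = 8 gives overshoot = 357.

51 to 357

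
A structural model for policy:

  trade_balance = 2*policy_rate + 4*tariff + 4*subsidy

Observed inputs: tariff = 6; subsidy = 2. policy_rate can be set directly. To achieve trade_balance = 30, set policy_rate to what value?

policy_rate = -1

Substituting into the trade_balance equation gives trade_balance = 2*policy_rate + 32.
Solve 2*policy_rate + 32 = 30: policy_rate = (30 - 32) / 2 = -1.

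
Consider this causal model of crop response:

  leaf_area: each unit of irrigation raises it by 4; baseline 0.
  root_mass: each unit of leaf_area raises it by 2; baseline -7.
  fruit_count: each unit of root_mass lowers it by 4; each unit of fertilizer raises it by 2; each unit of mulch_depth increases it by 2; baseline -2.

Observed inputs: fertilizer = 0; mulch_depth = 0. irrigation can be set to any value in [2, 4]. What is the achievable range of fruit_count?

-102 to -38

Substituting into the root_mass equation gives root_mass = 8*irrigation - 7.
So fruit_count = -32*irrigation + 26.
Linear in irrigation, so extremes are at the endpoints: irrigation = 2 gives fruit_count = -38; irrigation = 4 gives fruit_count = -102.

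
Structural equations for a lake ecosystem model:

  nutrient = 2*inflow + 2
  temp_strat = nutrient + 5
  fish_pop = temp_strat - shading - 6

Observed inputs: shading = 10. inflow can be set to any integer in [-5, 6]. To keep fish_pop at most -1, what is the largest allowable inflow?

inflow = 4

Substituting into the temp_strat equation gives temp_strat = 2*inflow + 7.
So fish_pop = 2*inflow - 9.
Require 2*inflow - 9 ≤ -1, so inflow ≤ 4.
The largest integer in [-5, 6] satisfying this is 4.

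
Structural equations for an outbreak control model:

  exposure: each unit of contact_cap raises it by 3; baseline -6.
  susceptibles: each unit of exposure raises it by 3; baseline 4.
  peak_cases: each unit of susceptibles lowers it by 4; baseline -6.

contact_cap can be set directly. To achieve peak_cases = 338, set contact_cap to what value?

contact_cap = -8

Substituting into the susceptibles equation gives susceptibles = 9*contact_cap - 14.
Substituting into the peak_cases equation gives peak_cases = -36*contact_cap + 50.
Solve -36*contact_cap + 50 = 338: contact_cap = (338 - 50) / -36 = -8.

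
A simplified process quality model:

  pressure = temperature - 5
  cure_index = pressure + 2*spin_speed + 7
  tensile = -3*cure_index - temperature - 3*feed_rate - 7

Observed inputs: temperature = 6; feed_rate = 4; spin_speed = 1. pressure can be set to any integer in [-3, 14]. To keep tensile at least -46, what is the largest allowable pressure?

pressure = -2

Intervening on pressure fixes its value directly, overriding its dependence on temperature.
Substituting into the cure_index equation gives cure_index = pressure + 9.
tensile becomes -3*pressure - 52.
Require -3*pressure - 52 ≥ -46, so pressure ≤ -2.
The largest integer in [-3, 14] satisfying this is -2.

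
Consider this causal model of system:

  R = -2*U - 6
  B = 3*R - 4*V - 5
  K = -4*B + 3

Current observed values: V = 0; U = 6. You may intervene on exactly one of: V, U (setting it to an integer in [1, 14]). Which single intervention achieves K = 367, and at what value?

set V = 8

Intervening on V: with other inputs at their observed values, K = 16*V + 239. Solving for 367 gives V = 8, within [1, 14].
Intervening on U: K = 24*U + 95. Reaching 367 requires U = 34/3, not an integer.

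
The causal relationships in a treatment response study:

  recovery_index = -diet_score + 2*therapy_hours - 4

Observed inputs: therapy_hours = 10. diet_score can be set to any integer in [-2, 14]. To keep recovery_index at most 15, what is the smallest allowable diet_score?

diet_score = 1

Substituting into the recovery_index equation gives recovery_index = -diet_score + 16.
Require -diet_score + 16 ≤ 15, so diet_score ≥ 1.
The smallest integer in [-2, 14] satisfying this is 1.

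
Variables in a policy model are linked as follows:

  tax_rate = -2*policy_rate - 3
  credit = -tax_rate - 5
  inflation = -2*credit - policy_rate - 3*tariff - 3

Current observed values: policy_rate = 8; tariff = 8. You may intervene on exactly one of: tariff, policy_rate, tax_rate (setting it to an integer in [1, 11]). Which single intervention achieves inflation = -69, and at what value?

set tariff = 10

Intervening on tariff: with other inputs at their observed values, inflation = -3*tariff - 39. Solving for -69 gives tariff = 10, within [1, 11].
Intervening on policy_rate: inflation = -5*policy_rate - 23. Reaching -69 requires policy_rate = 46/5, not an integer.
Intervening on tax_rate: inflation = 2*tax_rate - 25. Reaching -69 requires tax_rate = -22, outside [1, 11].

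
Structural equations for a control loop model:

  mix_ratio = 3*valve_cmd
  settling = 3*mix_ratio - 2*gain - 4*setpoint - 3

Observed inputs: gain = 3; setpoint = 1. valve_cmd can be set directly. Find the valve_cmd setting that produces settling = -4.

valve_cmd = 1

Substituting into the settling equation gives settling = 9*valve_cmd - 13.
Solve 9*valve_cmd - 13 = -4: valve_cmd = (-4 + 13) / 9 = 1.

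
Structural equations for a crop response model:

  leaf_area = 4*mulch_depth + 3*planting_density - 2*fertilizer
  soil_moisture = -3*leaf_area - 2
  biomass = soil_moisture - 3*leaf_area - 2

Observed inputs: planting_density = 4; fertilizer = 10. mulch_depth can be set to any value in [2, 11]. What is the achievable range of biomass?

-220 to -4

Substituting into the leaf_area equation gives leaf_area = 4*mulch_depth - 8.
Substituting into the soil_moisture equation gives soil_moisture = -12*mulch_depth + 22.
Substituting into the biomass equation gives biomass = -24*mulch_depth + 44.
Linear in mulch_depth, so extremes are at the endpoints: mulch_depth = 2 gives biomass = -4; mulch_depth = 11 gives biomass = -220.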